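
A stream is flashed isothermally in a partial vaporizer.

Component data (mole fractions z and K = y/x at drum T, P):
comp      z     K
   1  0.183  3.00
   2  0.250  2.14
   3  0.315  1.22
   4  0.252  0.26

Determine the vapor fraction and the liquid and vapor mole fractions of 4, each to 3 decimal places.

ψ = 0.681, x_4 = 0.508, y_4 = 0.132

Rachford–Rice: g(ψ) = Σ zᵢ(Kᵢ−1)/(1+ψ(Kᵢ−1)) = 0.
Feasibility: ΣzᵢKᵢ = 1.534, Σzᵢ/Kᵢ = 1.405 — both > 1, two phases present.
Newton–Raphson from ψ = 0.63:
  ψ = 0.630: g = 0.0393, g' = -0.749 → ψ = 0.682
  ψ = 0.682: g = -0.0015, g' = -0.808 → ψ = 0.681
Converged at ψ = 0.681.
Compositions from xᵢ = zᵢ/(1+ψ(Kᵢ−1)), yᵢ = Kᵢxᵢ:
  1: x = 0.077, y = 0.232
  2: x = 0.141, y = 0.301
  3: x = 0.274, y = 0.334
  4: x = 0.508, y = 0.132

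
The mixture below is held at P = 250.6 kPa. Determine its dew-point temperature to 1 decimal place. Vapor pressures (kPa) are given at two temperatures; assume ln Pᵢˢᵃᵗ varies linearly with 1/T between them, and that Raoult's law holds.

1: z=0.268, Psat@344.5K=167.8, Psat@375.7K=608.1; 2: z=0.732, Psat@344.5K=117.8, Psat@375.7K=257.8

T = 368.1 K

Dew-point temperature: Σzᵢ·P/Pᵢˢᵃᵗ(T) = 1. Interpolate ln Pᵢˢᵃᵗ = aᵢ + bᵢ/T.
  T = 344.5 K: ΣzᵢP/Pᵢˢᵃᵗ = 1.9575
  T = 375.7 K: ΣzᵢP/Pᵢˢᵃᵗ = 0.8220
  T = 360.1 K: ΣzᵢP/Pᵢˢᵃᵗ = 1.2394
  T = 367.9 K: ΣzᵢP/Pᵢˢᵃᵗ = 1.0040
  T = 371.8 K: ΣzᵢP/Pᵢˢᵃᵗ = 0.9073
  T = 369.9 K: ΣzᵢP/Pᵢˢᵃᵗ = 0.9529
Interpolating between 367.9 K and 369.9 K gives T ≈ 368.1 K.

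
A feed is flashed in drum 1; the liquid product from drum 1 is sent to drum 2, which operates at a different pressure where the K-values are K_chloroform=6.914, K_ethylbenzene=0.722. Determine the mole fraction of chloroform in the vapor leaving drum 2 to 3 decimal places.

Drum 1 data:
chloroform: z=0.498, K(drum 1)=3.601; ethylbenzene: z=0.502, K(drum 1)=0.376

y_chloroform (drum 2) = 0.310

Drum 1:
Let ψ₁ = V/F and solve Σ zᵢ(Kᵢ−1)/(1+ψ₁(Kᵢ−1)) = 0.
Feasibility: ΣzᵢKᵢ = 1.982, Σzᵢ/Kᵢ = 1.473 — both > 1, two phases present.
Binary case is linear: z₁(K₁−1)(1+ψ₁(K₂−1)) + z₂(K₂−1)(1+ψ₁(K₁−1)) = 0
⇒ ψ₁ = [z₁(K₁−1)+z₂(K₂−1)] / [−(K₁−1)(K₂−1)] = 0.9821/1.6230 = 0.605
Drum-1 compositions:
  chloroform: x = 0.193, y = 0.697
  ethylbenzene: x = 0.807, y = 0.303
Drum-2 feed = drum-1 liquid: z₂ = (0.1935, 0.8065).
Drum 2:
Let ψ₂ = V/F and solve Σ zᵢ(Kᵢ−1)/(1+ψ₂(Kᵢ−1)) = 0.
Check two-phase: ΣzᵢKᵢ = 1.920 > 1 and Σzᵢ/Kᵢ = 1.145 > 1, so g(0) = 0.920 > 0 and g(1) = -0.145 < 0.
Binary case is linear: z₁(K₁−1)(1+ψ₂(K₂−1)) + z₂(K₂−1)(1+ψ₂(K₁−1)) = 0
⇒ ψ₂ = [z₁(K₁−1)+z₂(K₂−1)] / [−(K₁−1)(K₂−1)] = 0.9201/1.6441 = 0.560
  chloroform: x = 0.045, y = 0.310
  ethylbenzene: x = 0.955, y = 0.690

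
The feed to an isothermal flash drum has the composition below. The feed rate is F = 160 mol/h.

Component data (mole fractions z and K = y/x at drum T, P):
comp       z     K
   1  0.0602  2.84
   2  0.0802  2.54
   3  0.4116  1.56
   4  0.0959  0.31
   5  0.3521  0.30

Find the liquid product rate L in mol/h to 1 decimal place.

L = 123.0 mol/h

Rachford–Rice: g(ψ) = Σ zᵢ(Kᵢ−1)/(1+ψ(Kᵢ−1)) = 0.
Feasibility: ΣzᵢKᵢ = 1.1521, Σzᵢ/Kᵢ = 1.7996 — both > 1, two phases present.
Iterate (Newton) starting at ψ = 0.62:
  ψ = 0.6200: g = -0.26509, g' = -0.8434 → ψ = 0.3057
  ψ = 0.3057: g = -0.04575, g' = -0.6181 → ψ = 0.2317
  ψ = 0.2317: g = -0.00022, g' = -0.6151 → ψ = 0.2313
Converged at ψ = 0.2313.
Then V = ψ·F = 0.2313·160 = 37.0 mol/h and L = F − V = 123.0 mol/h.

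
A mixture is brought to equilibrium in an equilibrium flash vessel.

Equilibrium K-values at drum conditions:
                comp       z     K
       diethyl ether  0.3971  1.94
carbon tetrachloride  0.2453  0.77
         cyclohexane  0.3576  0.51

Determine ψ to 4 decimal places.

Newton–Raphson from ψ = 0.49:
  ψ = 0.4900: g = -0.03861, g' = -0.3296 → ψ = 0.3729
  ψ = 0.3729: g = 0.00029, g' = -0.3364 → ψ = 0.3737
Converged at ψ = 0.3737.

ψ = 0.3737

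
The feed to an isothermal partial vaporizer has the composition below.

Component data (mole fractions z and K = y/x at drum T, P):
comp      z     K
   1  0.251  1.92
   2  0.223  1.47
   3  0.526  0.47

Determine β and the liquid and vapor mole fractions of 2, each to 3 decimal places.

Let β = V/F and solve Σ zᵢ(Kᵢ−1)/(1+β(Kᵢ−1)) = 0.
Check two-phase: ΣzᵢKᵢ = 1.057 > 1 and Σzᵢ/Kᵢ = 1.402 > 1, so g(0) = 0.057 > 0 and g(1) = -0.402 < 0.
Newton iteration, β⁰ = 0.32:
  β = 0.320: g = -0.0662, g' = -0.378 → β = 0.145
Converged at β = 0.145.
Compositions from xᵢ = zᵢ/(1+β(Kᵢ−1)), yᵢ = Kᵢxᵢ:
  1: x = 0.222, y = 0.425
  2: x = 0.209, y = 0.307
  3: x = 0.570, y = 0.268

β = 0.145, x_2 = 0.209, y_2 = 0.307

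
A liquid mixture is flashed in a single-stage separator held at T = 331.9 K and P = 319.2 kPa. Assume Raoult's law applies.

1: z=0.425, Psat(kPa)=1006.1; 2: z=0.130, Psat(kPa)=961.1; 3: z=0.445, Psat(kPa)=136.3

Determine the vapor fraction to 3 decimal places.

Raoult's law: Kᵢ = Pᵢˢᵃᵗ/P = Pᵢˢᵃᵗ/319.2.
  K_1 = 1006.1/319.2 = 3.15194, K_2 = 961.1/319.2 = 3.01096, K_3 = 136.3/319.2 = 0.42701
Material balance + equilibrium reduce to Σ zᵢ(Kᵢ−1)/(1+ψ(Kᵢ−1)) = 0.
Check two-phase: ΣzᵢKᵢ = 1.921 > 1 and Σzᵢ/Kᵢ = 1.220 > 1, so g(0) = 0.921 > 0 and g(1) = -0.220 < 0.
Iterate (Newton) starting at ψ = 0.5:
  ψ = 0.500: g = 0.2135, g' = -0.874 → ψ = 0.744
  ψ = 0.744: g = 0.0117, g' = -0.819 → ψ = 0.759
  ψ = 0.759: g = -0.0000, g' = -0.824 → ψ = 0.758
Converged at ψ = 0.758.

ψ = 0.758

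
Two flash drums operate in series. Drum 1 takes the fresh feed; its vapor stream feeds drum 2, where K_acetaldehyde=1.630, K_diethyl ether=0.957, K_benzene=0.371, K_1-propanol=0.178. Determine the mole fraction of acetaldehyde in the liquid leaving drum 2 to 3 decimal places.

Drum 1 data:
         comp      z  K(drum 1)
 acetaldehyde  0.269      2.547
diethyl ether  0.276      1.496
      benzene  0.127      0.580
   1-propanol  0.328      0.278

x_acetaldehyde (drum 2) = 0.361

Drum 1:
Iterate (Newton) starting at ψ₁ = 0.5:
  ψ₁ = 0.500: g = -0.0938, g' = -0.703 → ψ₁ = 0.367
  ψ₁ = 0.367: g = -0.0037, g' = -0.658 → ψ₁ = 0.361
Converged at ψ₁ = 0.361.
Drum-1 compositions:
  acetaldehyde: x = 0.173, y = 0.440
  diethyl ether: x = 0.234, y = 0.350
  benzene: x = 0.150, y = 0.087
  1-propanol: x = 0.444, y = 0.123
Drum-2 feed = drum-1 vapor: z₂ = (0.4397, 0.3502, 0.0868, 0.1233).
Drum 2:
Rachford–Rice: g(ψ₂) = Σ zᵢ(Kᵢ−1)/(1+ψ₂(Kᵢ−1)) = 0.
Feasibility: ΣzᵢKᵢ = 1.106, Σzᵢ/Kᵢ = 1.562 — both > 1, two phases present.
Iterate (Newton) starting at ψ₂ = 0.5:
  ψ₂ = 0.500: g = -0.0565, g' = -0.415 → ψ₂ = 0.364
  ψ₂ = 0.364: g = -0.0054, g' = -0.343 → ψ₂ = 0.348
Converged at ψ₂ = 0.348.
  acetaldehyde: x = 0.361, y = 0.588
  diethyl ether: x = 0.356, y = 0.340
  benzene: x = 0.111, y = 0.041
  1-propanol: x = 0.173, y = 0.031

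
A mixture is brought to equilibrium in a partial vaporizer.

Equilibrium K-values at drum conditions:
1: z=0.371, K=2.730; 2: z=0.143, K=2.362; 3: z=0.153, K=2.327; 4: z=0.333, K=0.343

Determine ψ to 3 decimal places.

Iterate (Newton) starting at ψ = 0.63:
  ψ = 0.630: g = 0.1492, g' = -0.829 → ψ = 0.810
  ψ = 0.810: g = -0.0098, g' = -0.972 → ψ = 0.800
Converged at ψ = 0.800.

ψ = 0.800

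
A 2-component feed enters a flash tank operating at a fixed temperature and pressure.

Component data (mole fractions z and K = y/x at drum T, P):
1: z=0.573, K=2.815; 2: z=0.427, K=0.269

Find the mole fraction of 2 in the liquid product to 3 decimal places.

Let β = V/F and solve Σ zᵢ(Kᵢ−1)/(1+β(Kᵢ−1)) = 0.
g(0) = ΣzᵢKᵢ − 1 = 0.728 and g(1) = 1 − Σzᵢ/Kᵢ = -0.791, so a root lies in (0, 1).
Binary case is linear: z₁(K₁−1)(1+β(K₂−1)) + z₂(K₂−1)(1+β(K₁−1)) = 0
⇒ β = [z₁(K₁−1)+z₂(K₂−1)] / [−(K₁−1)(K₂−1)] = 0.7279/1.3268 = 0.549
Compositions from xᵢ = zᵢ/(1+β(Kᵢ−1)), yᵢ = Kᵢxᵢ:
  1: x = 0.287, y = 0.808
  2: x = 0.713, y = 0.192

x_2 = 0.713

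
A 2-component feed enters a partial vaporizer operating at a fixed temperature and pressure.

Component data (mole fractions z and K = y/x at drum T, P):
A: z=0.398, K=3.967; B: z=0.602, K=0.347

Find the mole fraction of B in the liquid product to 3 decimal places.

x_B = 0.820

Rachford–Rice: g(V/F) = Σ zᵢ(Kᵢ−1)/(1+V/F(Kᵢ−1)) = 0.
g(0) = ΣzᵢKᵢ − 1 = 0.788 and g(1) = 1 − Σzᵢ/Kᵢ = -0.835, so a root lies in (0, 1).
Binary case is linear: z₁(K₁−1)(1+V/F(K₂−1)) + z₂(K₂−1)(1+V/F(K₁−1)) = 0
⇒ V/F = [z₁(K₁−1)+z₂(K₂−1)] / [−(K₁−1)(K₂−1)] = 0.7878/1.9375 = 0.407
Compositions from xᵢ = zᵢ/(1+V/F(Kᵢ−1)), yᵢ = Kᵢxᵢ:
  A: x = 0.180, y = 0.716
  B: x = 0.820, y = 0.284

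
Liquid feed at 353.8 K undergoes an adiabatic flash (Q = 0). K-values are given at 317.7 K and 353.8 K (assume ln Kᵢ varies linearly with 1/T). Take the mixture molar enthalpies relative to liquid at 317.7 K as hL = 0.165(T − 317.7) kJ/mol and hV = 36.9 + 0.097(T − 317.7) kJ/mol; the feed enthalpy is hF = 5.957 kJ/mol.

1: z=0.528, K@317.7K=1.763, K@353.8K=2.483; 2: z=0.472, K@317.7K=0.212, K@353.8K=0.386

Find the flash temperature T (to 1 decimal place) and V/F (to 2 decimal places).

Adiabatic flash: solve Rachford–Rice at each trial T, then check hF = ψ·hV(T) + (1−ψ)·hL(T).
  T = 317.7 K: K = (1.763, 0.212), RR gives ψ = 0.051, H_out = 1.898 kJ/mol
  T = 353.8 K: K = (2.483, 0.386), RR gives ψ = 0.542, H_out = 24.614 kJ/mol
  T = 335.8 K: K = (2.113, 0.291), RR gives ψ = 0.320, H_out = 14.416 kJ/mol
  T = 326.8 K: K = (1.936, 0.250), RR gives ψ = 0.199, H_out = 8.731 kJ/mol
  T = 322.2 K: K = (1.848, 0.230), RR gives ψ = 0.129, H_out = 5.462 kJ/mol
  T = 324.5 K: K = (1.891, 0.240), RR gives ψ = 0.165, H_out = 7.136 kJ/mol
Linear interpolation between T = 322.2 (H_out = 5.462) and T = 324.5 (H_out = 7.136) on hF = 5.957 gives T ≈ 322.9 K, at which ψ = 0.14.

T = 322.9 K, V/F = 0.14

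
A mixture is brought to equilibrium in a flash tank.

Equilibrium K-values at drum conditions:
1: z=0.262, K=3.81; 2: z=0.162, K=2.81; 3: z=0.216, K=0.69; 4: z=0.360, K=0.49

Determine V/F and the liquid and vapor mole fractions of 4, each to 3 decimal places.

Newton iteration, V/F⁰ = 0.4:
  V/F = 0.400: g = 0.2096, g' = -0.812 → V/F = 0.658
  V/F = 0.658: g = 0.0317, g' = -0.610 → V/F = 0.710
  V/F = 0.710: g = 0.0004, g' = -0.596 → V/F = 0.711
Converged at V/F = 0.711.
Compositions from xᵢ = zᵢ/(1+V/F(Kᵢ−1)), yᵢ = Kᵢxᵢ:
  1: x = 0.087, y = 0.333
  2: x = 0.071, y = 0.199
  3: x = 0.277, y = 0.191
  4: x = 0.565, y = 0.277

V/F = 0.711, x_4 = 0.565, y_4 = 0.277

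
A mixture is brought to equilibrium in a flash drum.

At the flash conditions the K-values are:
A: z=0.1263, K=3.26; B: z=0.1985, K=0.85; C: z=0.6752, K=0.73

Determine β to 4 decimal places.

Let β = V/F and solve Σ zᵢ(Kᵢ−1)/(1+β(Kᵢ−1)) = 0.
Feasibility: ΣzᵢKᵢ = 1.0734, Σzᵢ/Kᵢ = 1.1972 — both > 1, two phases present.
Iterate (Newton) starting at β = 0.54:
  β = 0.5400: g = -0.11727, g' = -0.2036 → β = 0.0000
  β = 0.0000: g = 0.07336, g' = -0.6988 → β = 0.1050
  β = 0.1050: g = 0.01283, g' = -0.4781 → β = 0.1318
  β = 0.1318: g = 0.00052, g' = -0.4405 → β = 0.1330
Converged at β = 0.1330.

β = 0.1330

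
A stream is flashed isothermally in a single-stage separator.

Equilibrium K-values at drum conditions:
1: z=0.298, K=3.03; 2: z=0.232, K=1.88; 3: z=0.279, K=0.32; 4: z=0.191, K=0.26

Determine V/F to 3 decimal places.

Newton–Raphson from V/F = 0.5:
  V/F = 0.500: g = -0.0698, g' = -0.949 → V/F = 0.426
  V/F = 0.426: g = -0.0010, g' = -0.927 → V/F = 0.425
Converged at V/F = 0.425.

V/F = 0.425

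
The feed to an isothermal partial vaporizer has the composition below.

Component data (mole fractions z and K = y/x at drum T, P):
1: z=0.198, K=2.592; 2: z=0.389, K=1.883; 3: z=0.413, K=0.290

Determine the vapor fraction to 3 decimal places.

ψ = 0.448

Rachford–Rice: g(ψ) = Σ zᵢ(Kᵢ−1)/(1+ψ(Kᵢ−1)) = 0.
Check two-phase: ΣzᵢKᵢ = 1.365 > 1 and Σzᵢ/Kᵢ = 1.707 > 1, so g(0) = 0.365 > 0 and g(1) = -0.707 < 0.
Newton iteration, ψ⁰ = 0.52:
  ψ = 0.520: g = -0.0570, g' = -0.816 → ψ = 0.450
  ψ = 0.450: g = -0.0015, g' = -0.775 → ψ = 0.448
Converged at ψ = 0.448.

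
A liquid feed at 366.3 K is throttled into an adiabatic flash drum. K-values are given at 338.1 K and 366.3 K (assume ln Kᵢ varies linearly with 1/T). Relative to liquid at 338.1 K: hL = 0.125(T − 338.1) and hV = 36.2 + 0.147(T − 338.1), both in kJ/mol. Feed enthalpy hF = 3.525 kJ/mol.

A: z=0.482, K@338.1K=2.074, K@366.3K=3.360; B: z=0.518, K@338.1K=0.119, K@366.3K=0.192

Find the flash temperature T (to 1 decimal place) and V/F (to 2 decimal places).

Adiabatic flash: solve Rachford–Rice at each trial T, then check hF = ψ·hV(T) + (1−ψ)·hL(T).
  T = 338.1 K: K = (2.074, 0.119), RR gives ψ = 0.065, H_out = 2.346 kJ/mol
  T = 366.3 K: K = (3.360, 0.192), RR gives ψ = 0.377, H_out = 17.408 kJ/mol
  T = 352.2 K: K = (2.665, 0.153), RR gives ψ = 0.258, H_out = 11.174 kJ/mol
  T = 345.1 K: K = (2.355, 0.135), RR gives ψ = 0.175, H_out = 7.236 kJ/mol
  T = 341.6 K: K = (2.212, 0.127), RR gives ψ = 0.124, H_out = 4.952 kJ/mol
  T = 339.9 K: K = (2.144, 0.123), RR gives ψ = 0.097, H_out = 3.732 kJ/mol
Linear interpolation between T = 338.1 (H_out = 2.346) and T = 339.9 (H_out = 3.732) on hF = 3.525 gives T ≈ 339.6 K, at which ψ = 0.09.

T = 339.6 K, V/F = 0.09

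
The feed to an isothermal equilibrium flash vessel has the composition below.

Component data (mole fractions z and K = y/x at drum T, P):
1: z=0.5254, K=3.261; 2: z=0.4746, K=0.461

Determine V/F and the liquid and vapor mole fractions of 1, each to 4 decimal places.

Rachford–Rice: g(V/F) = Σ zᵢ(Kᵢ−1)/(1+V/F(Kᵢ−1)) = 0.
Feasibility: ΣzᵢKᵢ = 1.9321, Σzᵢ/Kᵢ = 1.1906 — both > 1, two phases present.
Binary case is linear: z₁(K₁−1)(1+V/F(K₂−1)) + z₂(K₂−1)(1+V/F(K₁−1)) = 0
⇒ V/F = [z₁(K₁−1)+z₂(K₂−1)] / [−(K₁−1)(K₂−1)] = 0.93212/1.21868 = 0.7649
Compositions from xᵢ = zᵢ/(1+V/F(Kᵢ−1)), yᵢ = Kᵢxᵢ:
  1: x = 0.1925, y = 0.6277
  2: x = 0.8075, y = 0.3723

V/F = 0.7649, x_1 = 0.1925, y_1 = 0.6277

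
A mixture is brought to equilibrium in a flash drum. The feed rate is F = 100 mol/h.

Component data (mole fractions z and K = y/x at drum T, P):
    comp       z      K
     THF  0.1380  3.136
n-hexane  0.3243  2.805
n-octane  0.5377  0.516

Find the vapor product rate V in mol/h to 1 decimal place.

Material balance + equilibrium reduce to Σ zᵢ(Kᵢ−1)/(1+β(Kᵢ−1)) = 0.
Check two-phase: ΣzᵢKᵢ = 1.6199 > 1 and Σzᵢ/Kᵢ = 1.2017 > 1, so g(0) = 0.6199 > 0 and g(1) = -0.2017 < 0.
Newton–Raphson from β = 0.53:
  β = 0.5300: g = 0.08738, g' = -0.6424 → β = 0.6660
  β = 0.6660: g = 0.00343, g' = -0.5994 → β = 0.6718
Converged at β = 0.6718.
Then V = β·F = 0.6718·100 = 67.2 mol/h and L = F − V = 32.8 mol/h.

V = 67.2 mol/h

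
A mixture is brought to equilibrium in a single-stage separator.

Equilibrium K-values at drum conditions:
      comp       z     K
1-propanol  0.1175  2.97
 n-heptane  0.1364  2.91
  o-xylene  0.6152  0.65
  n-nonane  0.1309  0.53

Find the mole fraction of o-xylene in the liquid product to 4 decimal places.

Material balance + equilibrium reduce to Σ zᵢ(Kᵢ−1)/(1+ψ(Kᵢ−1)) = 0.
Feasibility: ΣzᵢKᵢ = 1.2152, Σzᵢ/Kᵢ = 1.2799 — both > 1, two phases present.
Iterate (Newton) starting at ψ = 0.56:
  ψ = 0.5600: g = -0.11537, g' = -0.3891 → ψ = 0.2635
  ψ = 0.2635: g = 0.01827, g' = -0.5469 → ψ = 0.2969
  ψ = 0.2969: g = 0.00051, g' = -0.5171 → ψ = 0.2979
Converged at ψ = 0.2979.
Compositions from xᵢ = zᵢ/(1+ψ(Kᵢ−1)), yᵢ = Kᵢxᵢ:
  1-propanol: x = 0.0740, y = 0.2199
  n-heptane: x = 0.0869, y = 0.2530
  o-xylene: x = 0.6868, y = 0.4464
  n-nonane: x = 0.1522, y = 0.0807

x_o-xylene = 0.6868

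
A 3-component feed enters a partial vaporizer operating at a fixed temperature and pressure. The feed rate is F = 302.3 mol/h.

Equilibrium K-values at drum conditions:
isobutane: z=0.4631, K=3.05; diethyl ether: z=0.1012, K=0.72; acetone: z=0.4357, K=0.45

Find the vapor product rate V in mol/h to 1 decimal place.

V = 196.2 mol/h

Material balance + equilibrium reduce to Σ zᵢ(Kᵢ−1)/(1+V/F(Kᵢ−1)) = 0.
Feasibility: ΣzᵢKᵢ = 1.6814, Σzᵢ/Kᵢ = 1.2606 — both > 1, two phases present.
Newton–Raphson from V/F = 0.5:
  V/F = 0.5000: g = 0.10534, g' = -0.7361 → V/F = 0.6431
  V/F = 0.6431: g = 0.00415, g' = -0.6894 → V/F = 0.6491
Converged at V/F = 0.6491.
Then V = V/F·F = 0.6491·302.3 = 196.2 mol/h and L = F − V = 106.1 mol/h.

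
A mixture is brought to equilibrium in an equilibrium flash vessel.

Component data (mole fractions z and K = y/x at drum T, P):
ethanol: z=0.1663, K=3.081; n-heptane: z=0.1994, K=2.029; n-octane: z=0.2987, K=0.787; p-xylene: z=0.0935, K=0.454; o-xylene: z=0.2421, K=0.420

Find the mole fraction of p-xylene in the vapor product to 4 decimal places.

Newton–Raphson from ψ = 0.31:
  ψ = 0.3100: g = 0.06515, g' = -0.5644 → ψ = 0.4254
  ψ = 0.4254: g = 0.00340, g' = -0.5120 → ψ = 0.4321
Converged at ψ = 0.4321.
Compositions from xᵢ = zᵢ/(1+ψ(Kᵢ−1)), yᵢ = Kᵢxᵢ:
  ethanol: x = 0.0876, y = 0.2698
  n-heptane: x = 0.1380, y = 0.2801
  n-octane: x = 0.3290, y = 0.2589
  p-xylene: x = 0.1224, y = 0.0556
  o-xylene: x = 0.3231, y = 0.1357

y_p-xylene = 0.0556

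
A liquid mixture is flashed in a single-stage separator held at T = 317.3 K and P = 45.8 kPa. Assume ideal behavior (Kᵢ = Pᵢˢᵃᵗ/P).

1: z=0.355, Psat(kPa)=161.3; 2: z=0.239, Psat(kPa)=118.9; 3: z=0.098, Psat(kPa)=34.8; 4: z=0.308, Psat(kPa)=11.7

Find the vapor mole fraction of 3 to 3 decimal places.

Raoult's law: Kᵢ = Pᵢˢᵃᵗ/P = Pᵢˢᵃᵗ/45.8.
  K_1 = 161.3/45.8 = 3.52183, K_2 = 118.9/45.8 = 2.59607, K_3 = 34.8/45.8 = 0.75983, K_4 = 11.7/45.8 = 0.25546
Rachford–Rice: g(ψ) = Σ zᵢ(Kᵢ−1)/(1+ψ(Kᵢ−1)) = 0.
g(0) = ΣzᵢKᵢ − 1 = 1.024 and g(1) = 1 − Σzᵢ/Kᵢ = -0.528, so a root lies in (0, 1).
Iterate (Newton) starting at ψ = 0.36:
  ψ = 0.360: g = 0.3724, g' = -1.191 → ψ = 0.673
  ψ = 0.673: g = 0.0285, g' = -1.145 → ψ = 0.698
  ψ = 0.698: g = -0.0004, g' = -1.180 → ψ = 0.697
Converged at ψ = 0.697.
Compositions from xᵢ = zᵢ/(1+ψ(Kᵢ−1)), yᵢ = Kᵢxᵢ:
  1: x = 0.129, y = 0.453
  2: x = 0.113, y = 0.294
  3: x = 0.118, y = 0.089
  4: x = 0.640, y = 0.164

y_3 = 0.089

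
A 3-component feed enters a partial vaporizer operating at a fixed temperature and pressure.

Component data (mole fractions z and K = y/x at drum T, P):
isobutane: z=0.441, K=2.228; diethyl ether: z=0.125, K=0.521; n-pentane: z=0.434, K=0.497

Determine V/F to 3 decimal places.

V/F = 0.431

Iterate (Newton) starting at V/F = 0.58:
  V/F = 0.580: g = -0.0749, g' = -0.501 → V/F = 0.431
Converged at V/F = 0.431.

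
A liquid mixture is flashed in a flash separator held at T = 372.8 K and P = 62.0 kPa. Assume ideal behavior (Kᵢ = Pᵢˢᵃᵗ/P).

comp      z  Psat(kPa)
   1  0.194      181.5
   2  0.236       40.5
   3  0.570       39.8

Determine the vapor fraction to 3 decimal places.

ψ = 0.129

Raoult's law: Kᵢ = Pᵢˢᵃᵗ/P = Pᵢˢᵃᵗ/62.0.
  K_1 = 181.5/62.0 = 2.92742, K_2 = 40.5/62.0 = 0.65323, K_3 = 39.8/62.0 = 0.64194
Newton–Raphson from ψ = 0.5:
  ψ = 0.500: g = -0.1572, g' = -0.337 → ψ = 0.033
  ψ = 0.033: g = 0.0620, g' = -0.740 → ψ = 0.117
  ψ = 0.117: g = 0.0067, g' = -0.590 → ψ = 0.129
Converged at ψ = 0.129.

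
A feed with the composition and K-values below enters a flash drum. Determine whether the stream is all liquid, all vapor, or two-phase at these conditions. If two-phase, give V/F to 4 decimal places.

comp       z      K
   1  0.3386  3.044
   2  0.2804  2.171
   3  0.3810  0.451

two-phase, V/F = 0.8861

ΣzᵢKᵢ = 1.8113; Σzᵢ/Kᵢ = 1.0852.
Both exceed 1, so a two-phase solution exists.
Newton iteration, ψ⁰ = 0.41:
  ψ = 0.4100: g = 0.32846, g' = -0.7855 → ψ = 0.8282
  ψ = 0.8282: g = 0.04016, g' = -0.6803 → ψ = 0.8872
  ψ = 0.8872: g = -0.00075, g' = -0.7077 → ψ = 0.8861
Converged at ψ = 0.8861.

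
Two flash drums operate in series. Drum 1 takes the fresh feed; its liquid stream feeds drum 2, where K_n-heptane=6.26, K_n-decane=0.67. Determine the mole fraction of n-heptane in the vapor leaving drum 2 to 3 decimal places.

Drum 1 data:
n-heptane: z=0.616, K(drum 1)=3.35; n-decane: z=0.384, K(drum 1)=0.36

y_n-heptane (drum 2) = 0.370

Drum 1:
Let ψ₁ = V/F and solve Σ zᵢ(Kᵢ−1)/(1+ψ₁(Kᵢ−1)) = 0.
g(0) = ΣzᵢKᵢ − 1 = 1.202 and g(1) = 1 − Σzᵢ/Kᵢ = -0.251, so a root lies in (0, 1).
Binary case is linear: z₁(K₁−1)(1+ψ₁(K₂−1)) + z₂(K₂−1)(1+ψ₁(K₁−1)) = 0
⇒ ψ₁ = [z₁(K₁−1)+z₂(K₂−1)] / [−(K₁−1)(K₂−1)] = 1.2018/1.5040 = 0.799
Drum-1 compositions:
  n-heptane: x = 0.214, y = 0.717
  n-decane: x = 0.786, y = 0.283
Drum-2 feed = drum-1 liquid: z₂ = (0.2140, 0.7860).
Drum 2:
Rachford–Rice: g(ψ₂) = Σ zᵢ(Kᵢ−1)/(1+ψ₂(Kᵢ−1)) = 0.
Feasibility: ΣzᵢKᵢ = 1.867, Σzᵢ/Kᵢ = 1.207 — both > 1, two phases present.
Binary case is linear: z₁(K₁−1)(1+ψ₂(K₂−1)) + z₂(K₂−1)(1+ψ₂(K₁−1)) = 0
⇒ ψ₂ = [z₁(K₁−1)+z₂(K₂−1)] / [−(K₁−1)(K₂−1)] = 0.8665/1.7358 = 0.499
  n-heptane: x = 0.059, y = 0.370
  n-decane: x = 0.941, y = 0.630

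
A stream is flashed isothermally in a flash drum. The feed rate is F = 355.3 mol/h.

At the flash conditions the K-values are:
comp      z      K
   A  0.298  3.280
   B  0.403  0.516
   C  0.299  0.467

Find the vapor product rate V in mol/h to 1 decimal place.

Let ψ = V/F and solve Σ zᵢ(Kᵢ−1)/(1+ψ(Kᵢ−1)) = 0.
Check two-phase: ΣzᵢKᵢ = 1.325 > 1 and Σzᵢ/Kᵢ = 1.512 > 1, so g(0) = 0.325 > 0 and g(1) = -0.512 < 0.
Newton iteration, ψ⁰ = 0.43:
  ψ = 0.430: g = -0.1100, g' = -0.688 → ψ = 0.270
  ψ = 0.270: g = 0.0098, g' = -0.834 → ψ = 0.282
Converged at ψ = 0.282.
Then V = ψ·F = 0.2821·355.3 = 100.2 mol/h and L = F − V = 255.1 mol/h.

V = 100.2 mol/h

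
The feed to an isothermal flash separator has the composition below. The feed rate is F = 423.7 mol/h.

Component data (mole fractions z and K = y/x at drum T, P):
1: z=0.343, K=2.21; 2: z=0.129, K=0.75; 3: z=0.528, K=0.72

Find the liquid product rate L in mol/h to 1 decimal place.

L = 123.8 mol/h

Material balance + equilibrium reduce to Σ zᵢ(Kᵢ−1)/(1+ψ(Kᵢ−1)) = 0.
Check two-phase: ΣzᵢKᵢ = 1.235 > 1 and Σzᵢ/Kᵢ = 1.061 > 1, so g(0) = 0.235 > 0 and g(1) = -0.061 < 0.
Newton–Raphson from ψ = 0.53:
  ψ = 0.530: g = 0.0421, g' = -0.254 → ψ = 0.696
  ψ = 0.696: g = 0.0027, g' = -0.224 → ψ = 0.708
Converged at ψ = 0.708.
Then V = ψ·F = 0.7078·423.7 = 299.9 mol/h and L = F − V = 123.8 mol/h.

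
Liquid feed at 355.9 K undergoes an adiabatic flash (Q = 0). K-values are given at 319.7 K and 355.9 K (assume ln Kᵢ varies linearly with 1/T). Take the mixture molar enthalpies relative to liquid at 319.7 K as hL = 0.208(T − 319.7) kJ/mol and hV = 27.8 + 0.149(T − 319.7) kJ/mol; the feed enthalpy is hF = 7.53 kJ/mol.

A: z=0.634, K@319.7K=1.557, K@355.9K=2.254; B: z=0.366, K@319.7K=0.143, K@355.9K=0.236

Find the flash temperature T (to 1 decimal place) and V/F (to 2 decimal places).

Adiabatic flash: solve Rachford–Rice at each trial T, then check hF = ψ·hV(T) + (1−ψ)·hL(T).
  T = 319.7 K: K = (1.557, 0.143), RR gives ψ = 0.083, H_out = 2.299 kJ/mol
  T = 355.9 K: K = (2.254, 0.236), RR gives ψ = 0.538, H_out = 21.336 kJ/mol
  T = 337.8 K: K = (1.892, 0.186), RR gives ψ = 0.369, H_out = 13.622 kJ/mol
  T = 328.8 K: K = (1.722, 0.164), RR gives ψ = 0.251, H_out = 8.743 kJ/mol
  T = 324.2 K: K = (1.638, 0.153), RR gives ψ = 0.175, H_out = 5.744 kJ/mol
  T = 326.5 K: K = (1.680, 0.158), RR gives ψ = 0.215, H_out = 7.299 kJ/mol
Linear interpolation between T = 326.5 (H_out = 7.299) and T = 328.8 (H_out = 8.743) on hF = 7.53 gives T ≈ 326.9 K, at which ψ = 0.22.

T = 326.9 K, V/F = 0.22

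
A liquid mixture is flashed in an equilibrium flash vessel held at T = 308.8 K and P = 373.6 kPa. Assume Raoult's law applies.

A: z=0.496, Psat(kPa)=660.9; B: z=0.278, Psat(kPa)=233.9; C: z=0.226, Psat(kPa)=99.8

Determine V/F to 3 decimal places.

V/F = 0.256

Raoult's law: Kᵢ = Pᵢˢᵃᵗ/P = Pᵢˢᵃᵗ/373.6.
  K_A = 660.9/373.6 = 1.76900, K_B = 233.9/373.6 = 0.62607, K_C = 99.8/373.6 = 0.26713
Rachford–Rice: g(V/F) = Σ zᵢ(Kᵢ−1)/(1+V/F(Kᵢ−1)) = 0.
g(0) = ΣzᵢKᵢ − 1 = 0.112 and g(1) = 1 − Σzᵢ/Kᵢ = -0.570, so a root lies in (0, 1).
Newton iteration, V/F⁰ = 0.36:
  V/F = 0.360: g = -0.0464, g' = -0.456 → V/F = 0.258
  V/F = 0.258: g = -0.0011, g' = -0.436 → V/F = 0.256
Converged at V/F = 0.256.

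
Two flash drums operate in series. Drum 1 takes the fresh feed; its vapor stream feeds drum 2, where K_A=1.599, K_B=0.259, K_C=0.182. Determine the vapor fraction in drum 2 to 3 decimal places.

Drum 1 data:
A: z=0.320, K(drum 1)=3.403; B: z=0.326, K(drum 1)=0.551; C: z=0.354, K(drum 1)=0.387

V/F (drum 2) = 0.169

Drum 1:
Material balance + equilibrium reduce to Σ zᵢ(Kᵢ−1)/(1+ψ₁(Kᵢ−1)) = 0.
Feasibility: ΣzᵢKᵢ = 1.406, Σzᵢ/Kᵢ = 1.600 — both > 1, two phases present.
Iterate (Newton) starting at ψ₁ = 0.5:
  ψ₁ = 0.500: g = -0.1524, g' = -0.767 → ψ₁ = 0.301
  ψ₁ = 0.301: g = 0.0105, g' = -0.910 → ψ₁ = 0.313
Converged at ψ₁ = 0.313.
Drum-1 compositions:
  A: x = 0.183, y = 0.621
  B: x = 0.379, y = 0.209
  C: x = 0.438, y = 0.170
Drum-2 feed = drum-1 vapor: z₂ = (0.6215, 0.2090, 0.1695).
Drum 2:
Material balance + equilibrium reduce to Σ zᵢ(Kᵢ−1)/(1+ψ₂(Kᵢ−1)) = 0.
Check two-phase: ΣzᵢKᵢ = 1.079 > 1 and Σzᵢ/Kᵢ = 2.127 > 1, so g(0) = 0.079 > 0 and g(1) = -1.127 < 0.
Newton–Raphson from ψ₂ = 0.5:
  ψ₂ = 0.500: g = -0.1942, g' = -0.746 → ψ₂ = 0.240
  ψ₂ = 0.240: g = -0.0354, g' = -0.516 → ψ₂ = 0.171
  ψ₂ = 0.171: g = -0.0010, g' = -0.487 → ψ₂ = 0.169
Converged at ψ₂ = 0.169.
  A: x = 0.564, y = 0.902
  B: x = 0.239, y = 0.062
  C: x = 0.197, y = 0.036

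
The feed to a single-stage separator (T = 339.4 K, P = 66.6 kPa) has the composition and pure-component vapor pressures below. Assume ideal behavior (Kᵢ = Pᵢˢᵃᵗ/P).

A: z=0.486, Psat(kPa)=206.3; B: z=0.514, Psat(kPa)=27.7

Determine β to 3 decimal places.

Raoult's law: Kᵢ = Pᵢˢᵃᵗ/P = Pᵢˢᵃᵗ/66.6.
  K_A = 206.3/66.6 = 3.09760, K_B = 27.7/66.6 = 0.41592
Material balance + equilibrium reduce to Σ zᵢ(Kᵢ−1)/(1+β(Kᵢ−1)) = 0.
Check two-phase: ΣzᵢKᵢ = 1.719 > 1 and Σzᵢ/Kᵢ = 1.393 > 1, so g(0) = 0.719 > 0 and g(1) = -0.393 < 0.
Newton–Raphson from β = 0.5:
  β = 0.500: g = 0.0735, g' = -0.859 → β = 0.586
  β = 0.586: g = 0.0012, g' = -0.836 → β = 0.587
Converged at β = 0.587.

β = 0.587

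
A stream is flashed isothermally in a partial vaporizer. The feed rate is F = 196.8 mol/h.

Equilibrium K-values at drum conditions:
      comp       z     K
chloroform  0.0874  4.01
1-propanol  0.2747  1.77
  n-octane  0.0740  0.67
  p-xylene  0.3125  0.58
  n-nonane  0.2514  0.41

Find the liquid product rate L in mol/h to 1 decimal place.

L = 154.2 mol/h

Material balance + equilibrium reduce to Σ zᵢ(Kᵢ−1)/(1+ψ(Kᵢ−1)) = 0.
g(0) = ΣzᵢKᵢ − 1 = 0.1706 and g(1) = 1 − Σzᵢ/Kᵢ = -0.4394, so a root lies in (0, 1).
Iterate (Newton) starting at ψ = 0.61:
  ψ = 0.6100: g = -0.20208, g' = -0.4997 → ψ = 0.2056
  ψ = 0.2056: g = 0.00646, g' = -0.6122 → ψ = 0.2162
  ψ = 0.2162: g = 0.00006, g' = -0.6013 → ψ = 0.2163
Converged at ψ = 0.2163.
Then V = ψ·F = 0.2163·196.8 = 42.6 mol/h and L = F − V = 154.2 mol/h.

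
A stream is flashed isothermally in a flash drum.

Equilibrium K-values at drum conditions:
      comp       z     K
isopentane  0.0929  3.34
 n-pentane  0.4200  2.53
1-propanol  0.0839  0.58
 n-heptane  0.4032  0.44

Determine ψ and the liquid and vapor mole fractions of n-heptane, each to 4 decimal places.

ψ = 0.6574, x_n-heptane = 0.6381, y_n-heptane = 0.2808

Material balance + equilibrium reduce to Σ zᵢ(Kᵢ−1)/(1+ψ(Kᵢ−1)) = 0.
Feasibility: ΣzᵢKᵢ = 1.5990, Σzᵢ/Kᵢ = 1.2548 — both > 1, two phases present.
Newton iteration, ψ⁰ = 0.5:
  ψ = 0.5000: g = 0.10605, g' = -0.6913 → ψ = 0.6534
  ψ = 0.6534: g = 0.00264, g' = -0.6680 → ψ = 0.6574
Converged at ψ = 0.6574.
Compositions from xᵢ = zᵢ/(1+ψ(Kᵢ−1)), yᵢ = Kᵢxᵢ:
  isopentane: x = 0.0366, y = 0.1222
  n-pentane: x = 0.2094, y = 0.5298
  1-propanol: x = 0.1159, y = 0.0672
  n-heptane: x = 0.6381, y = 0.2808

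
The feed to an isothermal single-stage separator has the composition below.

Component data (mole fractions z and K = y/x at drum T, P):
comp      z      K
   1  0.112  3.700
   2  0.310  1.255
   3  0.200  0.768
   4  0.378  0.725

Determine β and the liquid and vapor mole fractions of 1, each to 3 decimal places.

β = 0.630, x_1 = 0.041, y_1 = 0.153

Material balance + equilibrium reduce to Σ zᵢ(Kᵢ−1)/(1+β(Kᵢ−1)) = 0.
Check two-phase: ΣzᵢKᵢ = 1.231 > 1 and Σzᵢ/Kᵢ = 1.059 > 1, so g(0) = 0.231 > 0 and g(1) = -0.059 < 0.
Iterate (Newton) starting at β = 0.42:
  β = 0.420: g = 0.0442, g' = -0.245 → β = 0.600
  β = 0.600: g = 0.0056, g' = -0.190 → β = 0.629
  β = 0.629: g = 0.0001, g' = -0.184 → β = 0.630
Converged at β = 0.630.
Compositions from xᵢ = zᵢ/(1+β(Kᵢ−1)), yᵢ = Kᵢxᵢ:
  1: x = 0.041, y = 0.153
  2: x = 0.267, y = 0.335
  3: x = 0.234, y = 0.180
  4: x = 0.457, y = 0.331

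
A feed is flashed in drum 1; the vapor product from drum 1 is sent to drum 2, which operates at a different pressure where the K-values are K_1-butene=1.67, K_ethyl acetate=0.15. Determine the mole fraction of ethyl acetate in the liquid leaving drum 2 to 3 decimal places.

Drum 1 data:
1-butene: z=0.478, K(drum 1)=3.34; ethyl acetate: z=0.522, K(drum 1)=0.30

Drum 1:
Rachford–Rice: g(ψ₁) = Σ zᵢ(Kᵢ−1)/(1+ψ₁(Kᵢ−1)) = 0.
Feasibility: ΣzᵢKᵢ = 1.753, Σzᵢ/Kᵢ = 1.883 — both > 1, two phases present.
Newton iteration, ψ₁⁰ = 0.5:
  ψ₁ = 0.500: g = -0.0467, g' = -1.161 → ψ₁ = 0.460
Converged at ψ₁ = 0.460.
Drum-1 compositions:
  1-butene: x = 0.230, y = 0.769
  ethyl acetate: x = 0.770, y = 0.231
Drum-2 feed = drum-1 vapor: z₂ = (0.7691, 0.2309).
Drum 2:
Rachford–Rice: g(ψ₂) = Σ zᵢ(Kᵢ−1)/(1+ψ₂(Kᵢ−1)) = 0.
Check two-phase: ΣzᵢKᵢ = 1.319 > 1 and Σzᵢ/Kᵢ = 2.000 > 1, so g(0) = 0.319 > 0 and g(1) = -1.000 < 0.
Binary case is linear: z₁(K₁−1)(1+ψ₂(K₂−1)) + z₂(K₂−1)(1+ψ₂(K₁−1)) = 0
⇒ ψ₂ = [z₁(K₁−1)+z₂(K₂−1)] / [−(K₁−1)(K₂−1)] = 0.3190/0.5695 = 0.560
  1-butene: x = 0.559, y = 0.934
  ethyl acetate: x = 0.441, y = 0.066

x_ethyl acetate (drum 2) = 0.441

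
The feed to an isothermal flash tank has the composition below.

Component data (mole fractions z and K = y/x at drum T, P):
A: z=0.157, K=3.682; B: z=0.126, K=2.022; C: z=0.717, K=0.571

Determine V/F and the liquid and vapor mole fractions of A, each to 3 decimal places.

Rachford–Rice: g(V/F) = Σ zᵢ(Kᵢ−1)/(1+V/F(Kᵢ−1)) = 0.
g(0) = ΣzᵢKᵢ − 1 = 0.242 and g(1) = 1 − Σzᵢ/Kᵢ = -0.361, so a root lies in (0, 1).
Newton–Raphson from V/F = 0.5:
  V/F = 0.500: g = -0.1265, g' = -0.478 → V/F = 0.235
  V/F = 0.235: g = 0.0200, g' = -0.674 → V/F = 0.265
  V/F = 0.265: g = 0.0006, g' = -0.636 → V/F = 0.266
Converged at V/F = 0.266.
Compositions from xᵢ = zᵢ/(1+V/F(Kᵢ−1)), yᵢ = Kᵢxᵢ:
  A: x = 0.092, y = 0.338
  B: x = 0.099, y = 0.200
  C: x = 0.809, y = 0.462

V/F = 0.266, x_A = 0.092, y_A = 0.338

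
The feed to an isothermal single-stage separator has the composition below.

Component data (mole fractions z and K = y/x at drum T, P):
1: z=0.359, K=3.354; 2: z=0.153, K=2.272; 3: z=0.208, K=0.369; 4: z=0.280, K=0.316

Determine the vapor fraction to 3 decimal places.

ψ = 0.525

Material balance + equilibrium reduce to Σ zᵢ(Kᵢ−1)/(1+ψ(Kᵢ−1)) = 0.
Check two-phase: ΣzᵢKᵢ = 1.717 > 1 and Σzᵢ/Kᵢ = 1.624 > 1, so g(0) = 0.717 > 0 and g(1) = -0.624 < 0.
Newton–Raphson from ψ = 0.5:
  ψ = 0.500: g = 0.0243, g' = -0.992 → ψ = 0.525
Converged at ψ = 0.525.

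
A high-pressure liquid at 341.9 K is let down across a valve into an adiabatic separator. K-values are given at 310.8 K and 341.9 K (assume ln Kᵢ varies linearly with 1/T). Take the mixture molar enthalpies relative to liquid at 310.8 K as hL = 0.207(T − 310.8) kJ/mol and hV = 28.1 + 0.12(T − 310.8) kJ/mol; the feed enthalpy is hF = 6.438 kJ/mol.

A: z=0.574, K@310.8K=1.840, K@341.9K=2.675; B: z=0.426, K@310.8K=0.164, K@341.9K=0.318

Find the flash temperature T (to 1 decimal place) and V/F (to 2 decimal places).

Adiabatic flash: solve Rachford–Rice at each trial T, then check hF = ψ·hV(T) + (1−ψ)·hL(T).
  T = 310.8 K: K = (1.840, 0.164), RR gives ψ = 0.179, H_out = 5.043 kJ/mol
  T = 341.9 K: K = (2.675, 0.318), RR gives ψ = 0.587, H_out = 21.352 kJ/mol
  T = 326.4 K: K = (2.240, 0.232), RR gives ψ = 0.404, H_out = 14.034 kJ/mol
  T = 318.6 K: K = (2.035, 0.196), RR gives ψ = 0.302, H_out = 9.905 kJ/mol
  T = 314.7 K: K = (1.936, 0.179), RR gives ψ = 0.245, H_out = 7.596 kJ/mol
  T = 312.8 K: K = (1.889, 0.172), RR gives ψ = 0.214, H_out = 6.388 kJ/mol
Linear interpolation between T = 312.8 (H_out = 6.388) and T = 314.7 (H_out = 7.596) on hF = 6.438 gives T ≈ 312.9 K, at which ψ = 0.22.

T = 312.9 K, V/F = 0.22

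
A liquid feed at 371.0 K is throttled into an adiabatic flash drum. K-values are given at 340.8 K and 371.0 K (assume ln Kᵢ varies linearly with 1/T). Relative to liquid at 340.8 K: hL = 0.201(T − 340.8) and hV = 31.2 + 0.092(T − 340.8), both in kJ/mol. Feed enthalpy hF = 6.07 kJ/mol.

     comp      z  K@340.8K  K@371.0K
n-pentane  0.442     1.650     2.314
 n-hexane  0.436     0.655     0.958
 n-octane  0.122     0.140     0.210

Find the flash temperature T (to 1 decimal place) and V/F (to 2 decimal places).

T = 343.1 K, V/F = 0.18

Adiabatic flash: solve Rachford–Rice at each trial T, then check hF = ψ·hV(T) + (1−ψ)·hL(T).
  T = 340.8 K: K = (1.650, 0.655, 0.140), RR gives ψ = 0.097, H_out = 3.042 kJ/mol
  T = 371.0 K: K = (2.314, 0.958, 0.210), RR gives ψ = 0.803, H_out = 28.482 kJ/mol
  T = 355.9 K: K = (1.968, 0.799, 0.173), RR gives ψ = 0.540, H_out = 19.001 kJ/mol
  T = 348.4 K: K = (1.807, 0.725, 0.156), RR gives ψ = 0.348, H_out = 12.107 kJ/mol
  T = 344.6 K: K = (1.727, 0.690, 0.148), RR gives ψ = 0.231, H_out = 7.878 kJ/mol
  T = 342.7 K: K = (1.688, 0.672, 0.144), RR gives ψ = 0.167, H_out = 5.544 kJ/mol
Linear interpolation between T = 342.7 (H_out = 5.544) and T = 344.6 (H_out = 7.878) on hF = 6.07 gives T ≈ 343.1 K, at which ψ = 0.18.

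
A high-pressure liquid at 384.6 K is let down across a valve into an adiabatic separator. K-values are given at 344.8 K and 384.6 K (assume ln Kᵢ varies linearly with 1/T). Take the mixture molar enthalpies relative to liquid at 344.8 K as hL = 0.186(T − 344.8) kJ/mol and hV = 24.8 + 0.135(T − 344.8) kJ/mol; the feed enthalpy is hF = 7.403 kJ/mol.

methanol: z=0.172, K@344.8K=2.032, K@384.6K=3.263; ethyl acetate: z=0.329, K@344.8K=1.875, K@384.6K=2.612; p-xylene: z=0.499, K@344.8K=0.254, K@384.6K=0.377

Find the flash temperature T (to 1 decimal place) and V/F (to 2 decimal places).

Adiabatic flash: solve Rachford–Rice at each trial T, then check hF = ψ·hV(T) + (1−ψ)·hL(T).
  T = 344.8 K: K = (2.032, 1.875, 0.254), RR gives ψ = 0.134, H_out = 3.323 kJ/mol
  T = 384.6 K: K = (3.263, 2.612, 0.377), RR gives ψ = 0.529, H_out = 19.441 kJ/mol
  T = 364.7 K: K = (2.608, 2.233, 0.313), RR gives ψ = 0.361, H_out = 12.279 kJ/mol
  T = 354.8 K: K = (2.312, 2.052, 0.283), RR gives ψ = 0.260, H_out = 8.181 kJ/mol
  T = 349.8 K: K = (2.169, 1.963, 0.268), RR gives ψ = 0.201, H_out = 5.869 kJ/mol
  T = 352.3 K: K = (2.240, 2.007, 0.275), RR gives ψ = 0.232, H_out = 7.050 kJ/mol
  T = 353.6 K: K = (2.277, 2.031, 0.279), RR gives ψ = 0.247, H_out = 7.644 kJ/mol
Linear interpolation between T = 352.3 (H_out = 7.050) and T = 353.6 (H_out = 7.644) on hF = 7.403 gives T ≈ 353.1 K, at which ψ = 0.24.

T = 353.1 K, V/F = 0.24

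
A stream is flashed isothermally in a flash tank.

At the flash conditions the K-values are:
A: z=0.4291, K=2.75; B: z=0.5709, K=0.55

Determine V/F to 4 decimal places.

Material balance + equilibrium reduce to Σ zᵢ(Kᵢ−1)/(1+V/F(Kᵢ−1)) = 0.
Check two-phase: ΣzᵢKᵢ = 1.4940 > 1 and Σzᵢ/Kᵢ = 1.1940 > 1, so g(0) = 0.4940 > 0 and g(1) = -0.1940 < 0.
Newton iteration, V/F⁰ = 0.5:
  V/F = 0.5000: g = 0.06900, g' = -0.5663 → V/F = 0.6219
  V/F = 0.6219: g = 0.00287, g' = -0.5243 → V/F = 0.6273
Converged at V/F = 0.6273.

V/F = 0.6273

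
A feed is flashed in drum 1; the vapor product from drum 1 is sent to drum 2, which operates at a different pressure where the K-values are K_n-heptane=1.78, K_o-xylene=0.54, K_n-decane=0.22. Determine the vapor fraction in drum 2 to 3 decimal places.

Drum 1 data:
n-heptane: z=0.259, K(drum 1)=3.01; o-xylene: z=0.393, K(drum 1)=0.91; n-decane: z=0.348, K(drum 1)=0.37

V/F (drum 2) = 0.154

Drum 1:
Material balance + equilibrium reduce to Σ zᵢ(Kᵢ−1)/(1+ψ₁(Kᵢ−1)) = 0.
Feasibility: ΣzᵢKᵢ = 1.266, Σzᵢ/Kᵢ = 1.458 — both > 1, two phases present.
Newton iteration, ψ₁⁰ = 0.34:
  ψ₁ = 0.340: g = -0.0062, g' = -0.596 → ψ₁ = 0.330
Converged at ψ₁ = 0.330.
Drum-1 compositions:
  n-heptane: x = 0.156, y = 0.469
  o-xylene: x = 0.405, y = 0.369
  n-decane: x = 0.439, y = 0.163
Drum-2 feed = drum-1 vapor: z₂ = (0.4689, 0.3686, 0.1625).
Drum 2:
Let ψ₂ = V/F and solve Σ zᵢ(Kᵢ−1)/(1+ψ₂(Kᵢ−1)) = 0.
g(0) = ΣzᵢKᵢ − 1 = 0.069 and g(1) = 1 − Σzᵢ/Kᵢ = -0.685, so a root lies in (0, 1).
Iterate (Newton) starting at ψ₂ = 0.5:
  ψ₂ = 0.500: g = -0.1648, g' = -0.545 → ψ₂ = 0.198
  ψ₂ = 0.198: g = -0.0194, g' = -0.447 → ψ₂ = 0.154
Converged at ψ₂ = 0.154.
  n-heptane: x = 0.419, y = 0.745
  o-xylene: x = 0.397, y = 0.214
  n-decane: x = 0.185, y = 0.041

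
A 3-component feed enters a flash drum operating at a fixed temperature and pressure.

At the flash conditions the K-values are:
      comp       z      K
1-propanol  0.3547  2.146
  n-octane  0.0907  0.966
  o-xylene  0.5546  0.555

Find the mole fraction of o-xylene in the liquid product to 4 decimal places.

Material balance + equilibrium reduce to Σ zᵢ(Kᵢ−1)/(1+V/F(Kᵢ−1)) = 0.
g(0) = ΣzᵢKᵢ − 1 = 0.1566 and g(1) = 1 − Σzᵢ/Kᵢ = -0.2585, so a root lies in (0, 1).
Newton iteration, V/F⁰ = 0.7:
  V/F = 0.7000: g = -0.13607, g' = -0.3752 → V/F = 0.3374
  V/F = 0.3374: g = -0.00037, g' = -0.3944 → V/F = 0.3364
Converged at V/F = 0.3364.
Compositions from xᵢ = zᵢ/(1+V/F(Kᵢ−1)), yᵢ = Kᵢxᵢ:
  1-propanol: x = 0.2560, y = 0.5494
  n-octane: x = 0.0917, y = 0.0886
  o-xylene: x = 0.6523, y = 0.3620

x_o-xylene = 0.6523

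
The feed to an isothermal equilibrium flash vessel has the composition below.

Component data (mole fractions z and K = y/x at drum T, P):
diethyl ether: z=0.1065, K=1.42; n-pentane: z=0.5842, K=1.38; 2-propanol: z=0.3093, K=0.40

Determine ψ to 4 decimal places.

Rachford–Rice: g(ψ) = Σ zᵢ(Kᵢ−1)/(1+ψ(Kᵢ−1)) = 0.
Check two-phase: ΣzᵢKᵢ = 1.0811 > 1 and Σzᵢ/Kᵢ = 1.2716 > 1, so g(0) = 0.0811 > 0 and g(1) = -0.2716 < 0.
Newton–Raphson from ψ = 0.5:
  ψ = 0.5000: g = -0.04160, g' = -0.2996 → ψ = 0.3612
  ψ = 0.3612: g = -0.00288, g' = -0.2609 → ψ = 0.3501
Converged at ψ = 0.3501.

ψ = 0.3501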